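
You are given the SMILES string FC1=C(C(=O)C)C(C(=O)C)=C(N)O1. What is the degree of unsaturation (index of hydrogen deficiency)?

5

Degree of unsaturation = (number of rings) + (number of π bonds).
Ring closures in the SMILES: 1.
π bonds: 4 double bonds (each 1 DoU) → 4 DoU from unsaturation.
Total DoU = 1 + 4 = 5.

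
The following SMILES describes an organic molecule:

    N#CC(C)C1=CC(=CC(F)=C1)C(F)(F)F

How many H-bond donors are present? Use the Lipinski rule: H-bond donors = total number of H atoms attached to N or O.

Donors: find every N or O and count the H atoms it carries.
  atom 1 (N): bond orders sum to 3 → 0 H
Lipinski HBD = 0.

0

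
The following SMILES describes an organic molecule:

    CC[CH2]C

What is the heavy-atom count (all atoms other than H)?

Every atom symbol written in the SMILES (organic subset) is one heavy atom; implicit H are not written.
Heavy atoms by element → C:4.
Total: 4.

4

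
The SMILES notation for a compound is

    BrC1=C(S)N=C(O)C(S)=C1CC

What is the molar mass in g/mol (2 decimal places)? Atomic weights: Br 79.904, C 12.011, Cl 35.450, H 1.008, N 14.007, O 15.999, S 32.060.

First, the molecular formula is C7H8BrNOS2 (counting implicit H from valence).
  Br: 1 × 79.904 = 79.904
  C: 7 × 12.011 = 84.077
  H: 8 × 1.008 = 8.064
  N: 1 × 14.007 = 14.007
  O: 1 × 15.999 = 15.999
  S: 2 × 32.060 = 64.120
Sum: 1×79.904 + 7×12.011 + 8×1.008 + 1×14.007 + 1×15.999 + 2×32.060 = 266.171 → 266.17 g/mol.

266.17 g/mol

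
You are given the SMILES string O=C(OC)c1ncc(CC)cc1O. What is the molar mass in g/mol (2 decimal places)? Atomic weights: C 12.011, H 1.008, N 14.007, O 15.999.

181.19 g/mol

First, the molecular formula is C9H11NO3 (counting implicit H from valence).
  C: 9 × 12.011 = 108.099
  H: 11 × 1.008 = 11.088
  N: 1 × 14.007 = 14.007
  O: 3 × 15.999 = 47.997
Sum: 9×12.011 + 11×1.008 + 1×14.007 + 3×15.999 = 181.191 → 181.19 g/mol.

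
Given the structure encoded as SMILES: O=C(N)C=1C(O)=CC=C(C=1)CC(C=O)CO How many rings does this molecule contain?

In SMILES, each pair of matching ring-closure digits denotes one ring-closing bond; the number of such bonds equals the number of independent rings.
Ring-closure bonds here: 1.

1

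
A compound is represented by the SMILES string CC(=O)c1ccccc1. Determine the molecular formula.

Walk through each heavy atom and fill implicit hydrogens from standard valence (C 4, N 3, O 2, S 2, halogen 1); for lowercase aromatic atoms, an aromatic c carries 1 H when it has two neighbours and 0 H with three, and aromatic n carries 0 H:
  atom 1: C, bond orders sum to 1 (valence 4) → 3 H
  atom 2: C, bond orders sum to 4 (valence 4) → 0 H
  atom 3: O, bond orders sum to 2 (valence 2) → 0 H
  atom 4: aromatic c, 3 neighbours → 0 H
  atom 5: aromatic c, 2 neighbours → 1 H
  atom 6: aromatic c, 2 neighbours → 1 H
  atom 7: aromatic c, 2 neighbours → 1 H
  atom 8: aromatic c, 2 neighbours → 1 H
  atom 9: aromatic c, 2 neighbours → 1 H
Totals → C:8, H:8, O:1.

C8H8O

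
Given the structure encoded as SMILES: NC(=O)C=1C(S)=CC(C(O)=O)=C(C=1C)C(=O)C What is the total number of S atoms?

1

Scan the SMILES for S atoms (remember two-letter symbols like Cl and Br are single atoms).
Sulfur count: 1.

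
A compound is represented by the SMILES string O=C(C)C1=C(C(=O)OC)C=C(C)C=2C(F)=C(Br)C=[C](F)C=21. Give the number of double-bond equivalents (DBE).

9

Molecular formula: C15H11BrF2O3.
DoU = (2C + 2 + N − H − X) / 2, where X is the halogen count and O/S are ignored.
    = (2·15 + 2 + 0 − 11 − 3) / 2 = 18 / 2 = 9.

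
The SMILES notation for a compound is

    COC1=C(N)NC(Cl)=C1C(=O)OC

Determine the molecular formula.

Walk through each heavy atom and fill implicit hydrogens from standard valence (C 4, N 3, O 2, S 2, halogen 1):
  atom 1: C, bond orders sum to 1 (valence 4) → 3 H
  atom 2: O, bond orders sum to 2 (valence 2) → 0 H
  atom 3: C, bond orders sum to 4 (valence 4) → 0 H
  atom 4: C, bond orders sum to 4 (valence 4) → 0 H
  atom 5: N, bond orders sum to 1 (valence 3) → 2 H
  atom 6: N, bond orders sum to 2 (valence 3) → 1 H
  atom 7: C, bond orders sum to 4 (valence 4) → 0 H
  atom 8: Cl (halogen, monovalent) → 0 H
  atom 9: C, bond orders sum to 4 (valence 4) → 0 H
  atom 10: C, bond orders sum to 4 (valence 4) → 0 H
  atom 11: O, bond orders sum to 2 (valence 2) → 0 H
  atom 12: O, bond orders sum to 2 (valence 2) → 0 H
  atom 13: C, bond orders sum to 1 (valence 4) → 3 H
Totals → C:7, H:9, Cl:1, N:2, O:3.
In Hill order: C7H9ClN2O3.

C7H9ClN2O3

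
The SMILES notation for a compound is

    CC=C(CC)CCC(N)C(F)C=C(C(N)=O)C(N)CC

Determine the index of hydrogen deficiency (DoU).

3

Degree of unsaturation = (number of rings) + (number of π bonds).
Ring closures in the SMILES: 0.
π bonds: 3 double bonds (each 1 DoU) → 3 DoU from unsaturation.
Total DoU = 0 + 3 = 3.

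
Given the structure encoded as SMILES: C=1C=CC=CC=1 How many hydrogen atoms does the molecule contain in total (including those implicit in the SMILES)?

6

Walk through each heavy atom and fill implicit hydrogens from standard valence (C 4, N 3, O 2, S 2, halogen 1):
  atom 1: C, bond orders sum to 3 (valence 4) → 1 H
  atom 2: C, bond orders sum to 3 (valence 4) → 1 H
  atom 3: C, bond orders sum to 3 (valence 4) → 1 H
  atom 4: C, bond orders sum to 3 (valence 4) → 1 H
  atom 5: C, bond orders sum to 3 (valence 4) → 1 H
  atom 6: C, bond orders sum to 3 (valence 4) → 1 H
Total hydrogens: 6.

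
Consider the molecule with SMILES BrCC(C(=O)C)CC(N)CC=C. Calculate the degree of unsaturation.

Degree of unsaturation = (number of rings) + (number of π bonds).
Ring closures in the SMILES: 0.
π bonds: 2 double bonds (each 1 DoU) → 2 DoU from unsaturation.
Total DoU = 0 + 2 = 2.

2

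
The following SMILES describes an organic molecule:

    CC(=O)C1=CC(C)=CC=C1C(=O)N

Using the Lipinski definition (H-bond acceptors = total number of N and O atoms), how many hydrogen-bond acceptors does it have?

N atoms: 1; O atoms: 2.
Lipinski HBA = 1 + 2 = 3.

3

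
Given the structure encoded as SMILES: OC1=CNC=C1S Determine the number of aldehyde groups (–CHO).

Scan the SMILES for the aldehyde motif — none present.
Groups that are present: 1 hydroxyl, 1 thiol.

0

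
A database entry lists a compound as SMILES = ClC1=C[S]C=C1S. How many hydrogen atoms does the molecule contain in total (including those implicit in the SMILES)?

Walk through each heavy atom and fill implicit hydrogens from standard valence (C 4, N 3, O 2, S 2, halogen 1):
  atom 1: Cl (halogen, monovalent) → 0 H
  atom 2: C, bond orders sum to 4 (valence 4) → 0 H
  atom 3: C, bond orders sum to 3 (valence 4) → 1 H
  atom 4: S with explicit H count 0
  atom 5: C, bond orders sum to 3 (valence 4) → 1 H
  atom 6: C, bond orders sum to 4 (valence 4) → 0 H
  atom 7: S, bond orders sum to 1 (valence 2) → 1 H
Total hydrogens: 3.

3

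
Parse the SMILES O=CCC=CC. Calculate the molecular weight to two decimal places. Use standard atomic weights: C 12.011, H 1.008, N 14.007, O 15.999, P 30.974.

First, the molecular formula is C5H8O (counting implicit H from valence).
  C: 5 × 12.011 = 60.055
  H: 8 × 1.008 = 8.064
  O: 1 × 15.999 = 15.999
Sum: 5×12.011 + 8×1.008 + 1×15.999 = 84.118 → 84.12 g/mol.

84.12 g/mol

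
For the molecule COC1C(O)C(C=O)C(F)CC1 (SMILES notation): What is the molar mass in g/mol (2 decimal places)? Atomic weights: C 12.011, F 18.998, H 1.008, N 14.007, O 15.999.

First, the molecular formula is C8H13FO3 (counting implicit H from valence).
  C: 8 × 12.011 = 96.088
  F: 1 × 18.998 = 18.998
  H: 13 × 1.008 = 13.104
  O: 3 × 15.999 = 47.997
Sum: 8×12.011 + 1×18.998 + 13×1.008 + 3×15.999 = 176.187 → 176.19 g/mol.

176.19 g/mol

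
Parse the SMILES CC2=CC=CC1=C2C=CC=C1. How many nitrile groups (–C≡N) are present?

0

Scan the SMILES for the nitrile motif — none present.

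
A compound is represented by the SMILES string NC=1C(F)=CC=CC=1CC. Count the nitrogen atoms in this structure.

Scan the SMILES for N atoms (remember two-letter symbols like Cl and Br are single atoms).
Nitrogen count: 1.

1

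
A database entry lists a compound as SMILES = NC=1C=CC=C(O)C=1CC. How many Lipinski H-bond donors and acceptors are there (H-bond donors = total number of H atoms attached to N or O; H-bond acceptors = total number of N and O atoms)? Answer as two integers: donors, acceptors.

Donors: find every N or O and count the H atoms it carries.
  atom 1 (N): bond orders sum to 1 → 2 H
  atom 7 (O): bond orders sum to 1 → 1 H
Lipinski HBD = 3.
Acceptors: N atoms = 1, O atoms = 1 → HBA = 2.

3, 2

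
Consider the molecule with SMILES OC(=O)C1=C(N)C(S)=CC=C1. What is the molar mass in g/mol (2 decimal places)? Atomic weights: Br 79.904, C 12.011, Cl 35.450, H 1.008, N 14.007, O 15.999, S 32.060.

169.20 g/mol

First, the molecular formula is C7H7NO2S (counting implicit H from valence).
  C: 7 × 12.011 = 84.077
  H: 7 × 1.008 = 7.056
  N: 1 × 14.007 = 14.007
  O: 2 × 15.999 = 31.998
  S: 1 × 32.060 = 32.060
Sum: 7×12.011 + 7×1.008 + 1×14.007 + 2×15.999 + 1×32.060 = 169.198 → 169.20 g/mol.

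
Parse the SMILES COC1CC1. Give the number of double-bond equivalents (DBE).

1

Molecular formula: C4H8O.
DoU = (2C + 2 + N − H − X) / 2, where X is the halogen count and O/S are ignored.
    = (2·4 + 2 + 0 − 8 − 0) / 2 = 2 / 2 = 1.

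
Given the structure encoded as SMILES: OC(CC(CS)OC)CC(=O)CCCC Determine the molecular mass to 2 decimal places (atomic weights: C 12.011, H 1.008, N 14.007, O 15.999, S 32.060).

234.35 g/mol

First, the molecular formula is C11H22O3S (counting implicit H from valence).
  C: 11 × 12.011 = 132.121
  H: 22 × 1.008 = 22.176
  O: 3 × 15.999 = 47.997
  S: 1 × 32.060 = 32.060
Sum: 11×12.011 + 22×1.008 + 3×15.999 + 1×32.060 = 234.354 → 234.35 g/mol.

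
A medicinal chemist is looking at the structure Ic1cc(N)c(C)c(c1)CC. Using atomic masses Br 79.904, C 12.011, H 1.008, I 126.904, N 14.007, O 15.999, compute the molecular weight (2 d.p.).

261.11 g/mol

First, the molecular formula is C9H12IN (counting implicit H from valence).
  C: 9 × 12.011 = 108.099
  H: 12 × 1.008 = 12.096
  I: 1 × 126.904 = 126.904
  N: 1 × 14.007 = 14.007
Sum: 9×12.011 + 12×1.008 + 1×126.904 + 1×14.007 = 261.106 → 261.11 g/mol.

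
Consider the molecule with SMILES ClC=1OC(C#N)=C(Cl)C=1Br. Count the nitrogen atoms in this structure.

Scan the SMILES for N atoms (remember two-letter symbols like Cl and Br are single atoms).
Nitrogen count: 1.

1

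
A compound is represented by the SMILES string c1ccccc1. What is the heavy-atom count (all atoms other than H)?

6

Every atom symbol written in the SMILES (organic subset) is one heavy atom; implicit H are not written.
Heavy atoms by element → C:6.
Total: 6.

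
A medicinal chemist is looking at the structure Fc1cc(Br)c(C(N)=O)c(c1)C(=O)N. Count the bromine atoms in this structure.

1

Scan the SMILES for Br atoms (remember two-letter symbols like Cl and Br are single atoms).
Bromine count: 1.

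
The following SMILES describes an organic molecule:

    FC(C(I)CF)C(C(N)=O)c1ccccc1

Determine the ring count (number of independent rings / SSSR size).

In SMILES, each pair of matching ring-closure digits denotes one ring-closing bond; the number of such bonds equals the number of independent rings.
Ring-closure bonds here: 1.

1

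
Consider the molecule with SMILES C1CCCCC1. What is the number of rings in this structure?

In SMILES, each pair of matching ring-closure digits denotes one ring-closing bond; the number of such bonds equals the number of independent rings.
Ring-closure bonds here: 1.

1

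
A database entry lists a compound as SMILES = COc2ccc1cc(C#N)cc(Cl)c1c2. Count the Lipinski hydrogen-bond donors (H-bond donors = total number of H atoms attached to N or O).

Donors: find every N or O and count the H atoms it carries.
  atom 2 (O): bond orders sum to 2 → 0 H
  atom 10 (N): bond orders sum to 3 → 0 H
Lipinski HBD = 0.

0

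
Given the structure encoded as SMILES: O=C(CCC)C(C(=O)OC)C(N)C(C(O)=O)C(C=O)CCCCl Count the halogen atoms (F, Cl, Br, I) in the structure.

Halogen atoms appear at heavy-atom position 23 (1×Cl).
Other groups present: 1 aldehyde, 1 carboxylic acid, 1 ester, 1 ketone, 1 primary amine.
Halogen count: 1.

1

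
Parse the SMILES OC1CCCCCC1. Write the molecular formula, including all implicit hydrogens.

C7H14O

Walk through each heavy atom and fill implicit hydrogens from standard valence (C 4, N 3, O 2, S 2, halogen 1):
  atom 1: O, bond orders sum to 1 (valence 2) → 1 H
  atom 2: C, bond orders sum to 3 (valence 4) → 1 H
  atom 3: C, bond orders sum to 2 (valence 4) → 2 H
  atom 4: C, bond orders sum to 2 (valence 4) → 2 H
  atom 5: C, bond orders sum to 2 (valence 4) → 2 H
  atom 6: C, bond orders sum to 2 (valence 4) → 2 H
  atom 7: C, bond orders sum to 2 (valence 4) → 2 H
  atom 8: C, bond orders sum to 2 (valence 4) → 2 H
Totals → C:7, H:14, O:1.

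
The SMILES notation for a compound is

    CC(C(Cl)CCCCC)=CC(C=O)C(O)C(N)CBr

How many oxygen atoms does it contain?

2

Scan the SMILES for O atoms (remember two-letter symbols like Cl and Br are single atoms).
Oxygen count: 2.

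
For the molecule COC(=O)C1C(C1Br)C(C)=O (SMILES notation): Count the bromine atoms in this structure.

1

Scan the SMILES for Br atoms (remember two-letter symbols like Cl and Br are single atoms).
Bromine count: 1.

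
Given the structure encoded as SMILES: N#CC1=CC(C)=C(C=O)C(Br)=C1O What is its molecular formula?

Walk through each heavy atom and fill implicit hydrogens from standard valence (C 4, N 3, O 2, S 2, halogen 1):
  atom 1: N, bond orders sum to 3 (valence 3) → 0 H
  atom 2: C, bond orders sum to 4 (valence 4) → 0 H
  atom 3: C, bond orders sum to 4 (valence 4) → 0 H
  atom 4: C, bond orders sum to 3 (valence 4) → 1 H
  atom 5: C, bond orders sum to 4 (valence 4) → 0 H
  atom 6: C, bond orders sum to 1 (valence 4) → 3 H
  atom 7: C, bond orders sum to 4 (valence 4) → 0 H
  atom 8: C, bond orders sum to 3 (valence 4) → 1 H
  atom 9: O, bond orders sum to 2 (valence 2) → 0 H
  atom 10: C, bond orders sum to 4 (valence 4) → 0 H
  atom 11: Br (halogen, monovalent) → 0 H
  atom 12: C, bond orders sum to 4 (valence 4) → 0 H
  atom 13: O, bond orders sum to 1 (valence 2) → 1 H
Totals → C:9, H:6, Br:1, N:1, O:2.
In Hill order: C9H6BrNO2.

C9H6BrNO2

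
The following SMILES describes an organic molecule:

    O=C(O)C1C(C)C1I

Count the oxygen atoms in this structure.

2

Scan the SMILES for O atoms (remember two-letter symbols like Cl and Br are single atoms).
Oxygen count: 2.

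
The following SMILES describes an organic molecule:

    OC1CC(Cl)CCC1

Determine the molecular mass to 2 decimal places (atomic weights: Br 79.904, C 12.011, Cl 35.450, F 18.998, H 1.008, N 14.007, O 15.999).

First, the molecular formula is C6H11ClO (counting implicit H from valence).
  C: 6 × 12.011 = 72.066
  Cl: 1 × 35.450 = 35.450
  H: 11 × 1.008 = 11.088
  O: 1 × 15.999 = 15.999
Sum: 6×12.011 + 1×35.450 + 11×1.008 + 1×15.999 = 134.603 → 134.60 g/mol.

134.60 g/mol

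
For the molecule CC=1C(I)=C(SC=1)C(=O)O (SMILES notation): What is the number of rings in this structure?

1

In SMILES, each pair of matching ring-closure digits denotes one ring-closing bond; the number of such bonds equals the number of independent rings.
Ring-closure bonds here: 1.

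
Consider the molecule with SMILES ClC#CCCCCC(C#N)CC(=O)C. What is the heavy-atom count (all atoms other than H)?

Every atom symbol written in the SMILES (organic subset) is one heavy atom; implicit H are not written.
Heavy atoms by element → C:11, Cl:1, N:1, O:1.
Total: 14.

14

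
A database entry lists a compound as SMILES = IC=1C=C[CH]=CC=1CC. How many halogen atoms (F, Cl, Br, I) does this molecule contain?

Halogen atoms appear at heavy-atom position 1 (1×I).
Halogen count: 1.

1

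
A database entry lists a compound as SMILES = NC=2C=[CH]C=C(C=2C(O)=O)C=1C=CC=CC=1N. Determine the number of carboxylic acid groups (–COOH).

1

The carboxylic acid motif appears at heavy-atom position 8 in the SMILES.
Other groups present: 2 primary amine.
Carboxylic acid count: 1.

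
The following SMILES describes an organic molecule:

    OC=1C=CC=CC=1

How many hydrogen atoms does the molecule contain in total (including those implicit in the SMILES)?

Walk through each heavy atom and fill implicit hydrogens from standard valence (C 4, N 3, O 2, S 2, halogen 1):
  atom 1: O, bond orders sum to 1 (valence 2) → 1 H
  atom 2: C, bond orders sum to 4 (valence 4) → 0 H
  atom 3: C, bond orders sum to 3 (valence 4) → 1 H
  atom 4: C, bond orders sum to 3 (valence 4) → 1 H
  atom 5: C, bond orders sum to 3 (valence 4) → 1 H
  atom 6: C, bond orders sum to 3 (valence 4) → 1 H
  atom 7: C, bond orders sum to 3 (valence 4) → 1 H
Total hydrogens: 6.

6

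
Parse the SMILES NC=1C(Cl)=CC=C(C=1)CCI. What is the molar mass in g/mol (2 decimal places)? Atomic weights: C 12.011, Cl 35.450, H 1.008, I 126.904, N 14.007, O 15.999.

281.52 g/mol

First, the molecular formula is C8H9ClIN (counting implicit H from valence).
  C: 8 × 12.011 = 96.088
  Cl: 1 × 35.450 = 35.450
  H: 9 × 1.008 = 9.072
  I: 1 × 126.904 = 126.904
  N: 1 × 14.007 = 14.007
Sum: 8×12.011 + 1×35.450 + 9×1.008 + 1×126.904 + 1×14.007 = 281.521 → 281.52 g/mol.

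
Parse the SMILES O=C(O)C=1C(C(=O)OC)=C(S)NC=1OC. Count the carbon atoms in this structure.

Count every carbon token in the SMILES (each C, including those in ring-closure positions and inside branches).
Carbon count: 8.

8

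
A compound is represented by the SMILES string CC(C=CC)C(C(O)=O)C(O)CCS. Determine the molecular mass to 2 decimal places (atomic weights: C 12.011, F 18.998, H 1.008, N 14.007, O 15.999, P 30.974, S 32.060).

First, the molecular formula is C10H18O3S (counting implicit H from valence).
  C: 10 × 12.011 = 120.110
  H: 18 × 1.008 = 18.144
  O: 3 × 15.999 = 47.997
  S: 1 × 32.060 = 32.060
Sum: 10×12.011 + 18×1.008 + 3×15.999 + 1×32.060 = 218.311 → 218.31 g/mol.

218.31 g/mol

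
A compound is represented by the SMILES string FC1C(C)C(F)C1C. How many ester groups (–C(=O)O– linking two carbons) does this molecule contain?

Scan the SMILES for the ester motif — none present.

0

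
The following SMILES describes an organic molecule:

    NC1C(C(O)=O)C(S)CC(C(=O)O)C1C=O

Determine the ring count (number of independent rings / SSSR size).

In SMILES, each pair of matching ring-closure digits denotes one ring-closing bond; the number of such bonds equals the number of independent rings.
Ring-closure bonds here: 1.

1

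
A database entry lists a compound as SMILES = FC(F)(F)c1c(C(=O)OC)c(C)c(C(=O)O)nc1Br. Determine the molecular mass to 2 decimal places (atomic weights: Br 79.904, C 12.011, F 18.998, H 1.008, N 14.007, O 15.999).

342.07 g/mol

First, the molecular formula is C10H7BrF3NO4 (counting implicit H from valence).
  Br: 1 × 79.904 = 79.904
  C: 10 × 12.011 = 120.110
  F: 3 × 18.998 = 56.994
  H: 7 × 1.008 = 7.056
  N: 1 × 14.007 = 14.007
  O: 4 × 15.999 = 63.996
Sum: 1×79.904 + 10×12.011 + 3×18.998 + 7×1.008 + 1×14.007 + 4×15.999 = 342.067 → 342.07 g/mol.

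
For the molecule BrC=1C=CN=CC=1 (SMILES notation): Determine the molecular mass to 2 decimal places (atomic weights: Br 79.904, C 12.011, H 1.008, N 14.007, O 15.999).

First, the molecular formula is C5H4BrN (counting implicit H from valence).
  Br: 1 × 79.904 = 79.904
  C: 5 × 12.011 = 60.055
  H: 4 × 1.008 = 4.032
  N: 1 × 14.007 = 14.007
Sum: 1×79.904 + 5×12.011 + 4×1.008 + 1×14.007 = 157.998 → 158.00 g/mol.

158.00 g/mol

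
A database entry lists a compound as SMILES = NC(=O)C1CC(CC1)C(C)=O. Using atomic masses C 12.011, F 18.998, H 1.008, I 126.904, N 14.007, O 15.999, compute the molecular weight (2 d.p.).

155.20 g/mol

First, the molecular formula is C8H13NO2 (counting implicit H from valence).
  C: 8 × 12.011 = 96.088
  H: 13 × 1.008 = 13.104
  N: 1 × 14.007 = 14.007
  O: 2 × 15.999 = 31.998
Sum: 8×12.011 + 13×1.008 + 1×14.007 + 2×15.999 = 155.197 → 155.20 g/mol.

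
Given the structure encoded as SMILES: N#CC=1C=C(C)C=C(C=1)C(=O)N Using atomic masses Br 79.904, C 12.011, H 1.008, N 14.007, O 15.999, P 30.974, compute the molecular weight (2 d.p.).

First, the molecular formula is C9H8N2O (counting implicit H from valence).
  C: 9 × 12.011 = 108.099
  H: 8 × 1.008 = 8.064
  N: 2 × 14.007 = 28.014
  O: 1 × 15.999 = 15.999
Sum: 9×12.011 + 8×1.008 + 2×14.007 + 1×15.999 = 160.176 → 160.18 g/mol.

160.18 g/mol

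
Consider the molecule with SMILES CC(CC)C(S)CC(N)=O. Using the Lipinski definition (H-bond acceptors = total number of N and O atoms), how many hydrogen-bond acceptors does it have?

N atoms: 1; O atoms: 1.
Lipinski HBA = 1 + 1 = 2.

2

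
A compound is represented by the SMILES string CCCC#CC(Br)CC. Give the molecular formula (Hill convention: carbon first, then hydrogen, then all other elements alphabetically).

Walk through each heavy atom and fill implicit hydrogens from standard valence (C 4, N 3, O 2, S 2, halogen 1):
  atom 1: C, bond orders sum to 1 (valence 4) → 3 H
  atom 2: C, bond orders sum to 2 (valence 4) → 2 H
  atom 3: C, bond orders sum to 2 (valence 4) → 2 H
  atom 4: C, bond orders sum to 4 (valence 4) → 0 H
  atom 5: C, bond orders sum to 4 (valence 4) → 0 H
  atom 6: C, bond orders sum to 3 (valence 4) → 1 H
  atom 7: Br (halogen, monovalent) → 0 H
  atom 8: C, bond orders sum to 2 (valence 4) → 2 H
  atom 9: C, bond orders sum to 1 (valence 4) → 3 H
Totals → C:8, H:13, Br:1.

C8H13Br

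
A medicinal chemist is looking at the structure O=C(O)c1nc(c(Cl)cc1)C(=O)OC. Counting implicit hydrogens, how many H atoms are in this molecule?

6

Walk through each heavy atom and fill implicit hydrogens from standard valence (C 4, N 3, O 2, S 2, halogen 1); for lowercase aromatic atoms, an aromatic c carries 1 H when it has two neighbours and 0 H with three, and aromatic n carries 0 H:
  atom 1: O, bond orders sum to 2 (valence 2) → 0 H
  atom 2: C, bond orders sum to 4 (valence 4) → 0 H
  atom 3: O, bond orders sum to 1 (valence 2) → 1 H
  atom 4: aromatic c, 3 neighbours → 0 H
  atom 5: aromatic n, 2 neighbours → 0 H
  atom 6: aromatic c, 3 neighbours → 0 H
  atom 7: aromatic c, 3 neighbours → 0 H
  atom 8: Cl (halogen, monovalent) → 0 H
  atom 9: aromatic c, 2 neighbours → 1 H
  atom 10: aromatic c, 2 neighbours → 1 H
  atom 11: C, bond orders sum to 4 (valence 4) → 0 H
  atom 12: O, bond orders sum to 2 (valence 2) → 0 H
  atom 13: O, bond orders sum to 2 (valence 2) → 0 H
  atom 14: C, bond orders sum to 1 (valence 4) → 3 H
Total hydrogens: 6.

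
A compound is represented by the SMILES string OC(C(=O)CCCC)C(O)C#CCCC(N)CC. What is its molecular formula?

Walk through each heavy atom and fill implicit hydrogens from standard valence (C 4, N 3, O 2, S 2, halogen 1):
  atom 1: O, bond orders sum to 1 (valence 2) → 1 H
  atom 2: C, bond orders sum to 3 (valence 4) → 1 H
  atom 3: C, bond orders sum to 4 (valence 4) → 0 H
  atom 4: O, bond orders sum to 2 (valence 2) → 0 H
  atom 5: C, bond orders sum to 2 (valence 4) → 2 H
  atom 6: C, bond orders sum to 2 (valence 4) → 2 H
  atom 7: C, bond orders sum to 2 (valence 4) → 2 H
  atom 8: C, bond orders sum to 1 (valence 4) → 3 H
  atom 9: C, bond orders sum to 3 (valence 4) → 1 H
  atom 10: O, bond orders sum to 1 (valence 2) → 1 H
  atom 11: C, bond orders sum to 4 (valence 4) → 0 H
  atom 12: C, bond orders sum to 4 (valence 4) → 0 H
  atom 13: C, bond orders sum to 2 (valence 4) → 2 H
  atom 14: C, bond orders sum to 2 (valence 4) → 2 H
  atom 15: C, bond orders sum to 3 (valence 4) → 1 H
  atom 16: N, bond orders sum to 1 (valence 3) → 2 H
  atom 17: C, bond orders sum to 2 (valence 4) → 2 H
  atom 18: C, bond orders sum to 1 (valence 4) → 3 H
Totals → C:14, H:25, N:1, O:3.
In Hill order: C14H25NO3.

C14H25NO3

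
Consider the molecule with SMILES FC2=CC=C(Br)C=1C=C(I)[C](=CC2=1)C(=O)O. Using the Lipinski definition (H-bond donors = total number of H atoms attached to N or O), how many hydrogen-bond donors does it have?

Donors: find every N or O and count the H atoms it carries.
  atom 15 (O): bond orders sum to 2 → 0 H
  atom 16 (O): bond orders sum to 1 → 1 H
Lipinski HBD = 1.

1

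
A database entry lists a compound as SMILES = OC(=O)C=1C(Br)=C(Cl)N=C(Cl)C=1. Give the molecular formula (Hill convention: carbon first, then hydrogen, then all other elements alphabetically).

C6H2BrCl2NO2

Walk through each heavy atom and fill implicit hydrogens from standard valence (C 4, N 3, O 2, S 2, halogen 1):
  atom 1: O, bond orders sum to 1 (valence 2) → 1 H
  atom 2: C, bond orders sum to 4 (valence 4) → 0 H
  atom 3: O, bond orders sum to 2 (valence 2) → 0 H
  atom 4: C, bond orders sum to 4 (valence 4) → 0 H
  atom 5: C, bond orders sum to 4 (valence 4) → 0 H
  atom 6: Br (halogen, monovalent) → 0 H
  atom 7: C, bond orders sum to 4 (valence 4) → 0 H
  atom 8: Cl (halogen, monovalent) → 0 H
  atom 9: N, bond orders sum to 3 (valence 3) → 0 H
  atom 10: C, bond orders sum to 4 (valence 4) → 0 H
  atom 11: Cl (halogen, monovalent) → 0 H
  atom 12: C, bond orders sum to 3 (valence 4) → 1 H
Totals → C:6, H:2, Br:1, Cl:2, N:1, O:2.
In Hill order: C6H2BrCl2NO2.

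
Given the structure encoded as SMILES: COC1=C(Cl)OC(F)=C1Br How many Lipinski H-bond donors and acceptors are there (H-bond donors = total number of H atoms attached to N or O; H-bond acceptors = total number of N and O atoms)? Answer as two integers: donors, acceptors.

0, 2

Donors: find every N or O and count the H atoms it carries.
  atom 2 (O): bond orders sum to 2 → 0 H
  atom 6 (O): bond orders sum to 2 → 0 H
Lipinski HBD = 0.
Acceptors: N atoms = 0, O atoms = 2 → HBA = 2.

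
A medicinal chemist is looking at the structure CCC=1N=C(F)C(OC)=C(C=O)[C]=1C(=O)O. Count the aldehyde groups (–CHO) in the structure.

The aldehyde motif appears at heavy-atom position 11 in the SMILES.
Other groups present: 1 carboxylic acid, 1 ether.
Aldehyde count: 1.

1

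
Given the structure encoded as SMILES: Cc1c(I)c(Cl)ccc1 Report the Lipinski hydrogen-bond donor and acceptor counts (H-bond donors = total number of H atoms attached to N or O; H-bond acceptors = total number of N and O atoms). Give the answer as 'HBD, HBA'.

0, 0

Donors: find every N or O and count the H atoms it carries.
  (no N or O atoms present)
Lipinski HBD = 0.
Acceptors: N atoms = 0, O atoms = 0 → HBA = 0.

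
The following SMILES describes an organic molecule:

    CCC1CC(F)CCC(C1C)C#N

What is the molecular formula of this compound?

C11H18FN

Walk through each heavy atom and fill implicit hydrogens from standard valence (C 4, N 3, O 2, S 2, halogen 1):
  atom 1: C, bond orders sum to 1 (valence 4) → 3 H
  atom 2: C, bond orders sum to 2 (valence 4) → 2 H
  atom 3: C, bond orders sum to 3 (valence 4) → 1 H
  atom 4: C, bond orders sum to 2 (valence 4) → 2 H
  atom 5: C, bond orders sum to 3 (valence 4) → 1 H
  atom 6: F (halogen, monovalent) → 0 H
  atom 7: C, bond orders sum to 2 (valence 4) → 2 H
  atom 8: C, bond orders sum to 2 (valence 4) → 2 H
  atom 9: C, bond orders sum to 3 (valence 4) → 1 H
  atom 10: C, bond orders sum to 3 (valence 4) → 1 H
  atom 11: C, bond orders sum to 1 (valence 4) → 3 H
  atom 12: C, bond orders sum to 4 (valence 4) → 0 H
  atom 13: N, bond orders sum to 3 (valence 3) → 0 H
Totals → C:11, H:18, F:1, N:1.
In Hill order: C11H18FN.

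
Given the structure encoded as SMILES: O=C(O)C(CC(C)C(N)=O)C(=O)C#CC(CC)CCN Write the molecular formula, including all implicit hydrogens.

Walk through each heavy atom and fill implicit hydrogens from standard valence (C 4, N 3, O 2, S 2, halogen 1):
  atom 1: O, bond orders sum to 2 (valence 2) → 0 H
  atom 2: C, bond orders sum to 4 (valence 4) → 0 H
  atom 3: O, bond orders sum to 1 (valence 2) → 1 H
  atom 4: C, bond orders sum to 3 (valence 4) → 1 H
  atom 5: C, bond orders sum to 2 (valence 4) → 2 H
  atom 6: C, bond orders sum to 3 (valence 4) → 1 H
  atom 7: C, bond orders sum to 1 (valence 4) → 3 H
  atom 8: C, bond orders sum to 4 (valence 4) → 0 H
  atom 9: N, bond orders sum to 1 (valence 3) → 2 H
  atom 10: O, bond orders sum to 2 (valence 2) → 0 H
  atom 11: C, bond orders sum to 4 (valence 4) → 0 H
  atom 12: O, bond orders sum to 2 (valence 2) → 0 H
  atom 13: C, bond orders sum to 4 (valence 4) → 0 H
  atom 14: C, bond orders sum to 4 (valence 4) → 0 H
  atom 15: C, bond orders sum to 3 (valence 4) → 1 H
  atom 16: C, bond orders sum to 2 (valence 4) → 2 H
  atom 17: C, bond orders sum to 1 (valence 4) → 3 H
  atom 18: C, bond orders sum to 2 (valence 4) → 2 H
  atom 19: C, bond orders sum to 2 (valence 4) → 2 H
  atom 20: N, bond orders sum to 1 (valence 3) → 2 H
Totals → C:14, H:22, N:2, O:4.

C14H22N2O4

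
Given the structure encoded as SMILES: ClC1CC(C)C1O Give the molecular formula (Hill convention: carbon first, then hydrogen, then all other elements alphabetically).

C5H9ClO

Walk through each heavy atom and fill implicit hydrogens from standard valence (C 4, N 3, O 2, S 2, halogen 1):
  atom 1: Cl (halogen, monovalent) → 0 H
  atom 2: C, bond orders sum to 3 (valence 4) → 1 H
  atom 3: C, bond orders sum to 2 (valence 4) → 2 H
  atom 4: C, bond orders sum to 3 (valence 4) → 1 H
  atom 5: C, bond orders sum to 1 (valence 4) → 3 H
  atom 6: C, bond orders sum to 3 (valence 4) → 1 H
  atom 7: O, bond orders sum to 1 (valence 2) → 1 H
Totals → C:5, H:9, Cl:1, O:1.
In Hill order: C5H9ClO.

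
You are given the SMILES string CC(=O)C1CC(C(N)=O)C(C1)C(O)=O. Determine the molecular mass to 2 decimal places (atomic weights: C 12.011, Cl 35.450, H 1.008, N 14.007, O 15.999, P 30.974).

199.21 g/mol

First, the molecular formula is C9H13NO4 (counting implicit H from valence).
  C: 9 × 12.011 = 108.099
  H: 13 × 1.008 = 13.104
  N: 1 × 14.007 = 14.007
  O: 4 × 15.999 = 63.996
Sum: 9×12.011 + 13×1.008 + 1×14.007 + 4×15.999 = 199.206 → 199.21 g/mol.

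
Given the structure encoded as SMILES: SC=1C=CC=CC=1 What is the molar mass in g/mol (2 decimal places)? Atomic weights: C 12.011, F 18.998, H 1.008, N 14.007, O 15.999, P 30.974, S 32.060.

First, the molecular formula is C6H6S (counting implicit H from valence).
  C: 6 × 12.011 = 72.066
  H: 6 × 1.008 = 6.048
  S: 1 × 32.060 = 32.060
Sum: 6×12.011 + 6×1.008 + 1×32.060 = 110.174 → 110.17 g/mol.

110.17 g/mol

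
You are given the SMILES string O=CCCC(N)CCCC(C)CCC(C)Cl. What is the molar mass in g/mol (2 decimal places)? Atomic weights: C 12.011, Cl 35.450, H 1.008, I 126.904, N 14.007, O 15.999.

First, the molecular formula is C13H26ClNO (counting implicit H from valence).
  C: 13 × 12.011 = 156.143
  Cl: 1 × 35.450 = 35.450
  H: 26 × 1.008 = 26.208
  N: 1 × 14.007 = 14.007
  O: 1 × 15.999 = 15.999
Sum: 13×12.011 + 1×35.450 + 26×1.008 + 1×14.007 + 1×15.999 = 247.807 → 247.81 g/mol.

247.81 g/mol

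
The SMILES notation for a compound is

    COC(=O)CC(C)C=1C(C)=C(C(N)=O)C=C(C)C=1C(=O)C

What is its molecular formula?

C16H21NO4

Walk through each heavy atom and fill implicit hydrogens from standard valence (C 4, N 3, O 2, S 2, halogen 1):
  atom 1: C, bond orders sum to 1 (valence 4) → 3 H
  atom 2: O, bond orders sum to 2 (valence 2) → 0 H
  atom 3: C, bond orders sum to 4 (valence 4) → 0 H
  atom 4: O, bond orders sum to 2 (valence 2) → 0 H
  atom 5: C, bond orders sum to 2 (valence 4) → 2 H
  atom 6: C, bond orders sum to 3 (valence 4) → 1 H
  atom 7: C, bond orders sum to 1 (valence 4) → 3 H
  atom 8: C, bond orders sum to 4 (valence 4) → 0 H
  atom 9: C, bond orders sum to 4 (valence 4) → 0 H
  atom 10: C, bond orders sum to 1 (valence 4) → 3 H
  atom 11: C, bond orders sum to 4 (valence 4) → 0 H
  atom 12: C, bond orders sum to 4 (valence 4) → 0 H
  atom 13: N, bond orders sum to 1 (valence 3) → 2 H
  atom 14: O, bond orders sum to 2 (valence 2) → 0 H
  atom 15: C, bond orders sum to 3 (valence 4) → 1 H
  atom 16: C, bond orders sum to 4 (valence 4) → 0 H
  atom 17: C, bond orders sum to 1 (valence 4) → 3 H
  atom 18: C, bond orders sum to 4 (valence 4) → 0 H
  atom 19: C, bond orders sum to 4 (valence 4) → 0 H
  atom 20: O, bond orders sum to 2 (valence 2) → 0 H
  atom 21: C, bond orders sum to 1 (valence 4) → 3 H
Totals → C:16, H:21, N:1, O:4.
In Hill order: C16H21NO4.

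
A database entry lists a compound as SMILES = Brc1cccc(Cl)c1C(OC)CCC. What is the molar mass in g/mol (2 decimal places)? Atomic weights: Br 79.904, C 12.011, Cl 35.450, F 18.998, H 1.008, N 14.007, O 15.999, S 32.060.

277.59 g/mol

First, the molecular formula is C11H14BrClO (counting implicit H from valence).
  Br: 1 × 79.904 = 79.904
  C: 11 × 12.011 = 132.121
  Cl: 1 × 35.450 = 35.450
  H: 14 × 1.008 = 14.112
  O: 1 × 15.999 = 15.999
Sum: 1×79.904 + 11×12.011 + 1×35.450 + 14×1.008 + 1×15.999 = 277.586 → 277.59 g/mol.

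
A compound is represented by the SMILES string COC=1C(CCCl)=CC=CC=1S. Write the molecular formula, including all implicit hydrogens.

C9H11ClOS

Walk through each heavy atom and fill implicit hydrogens from standard valence (C 4, N 3, O 2, S 2, halogen 1):
  atom 1: C, bond orders sum to 1 (valence 4) → 3 H
  atom 2: O, bond orders sum to 2 (valence 2) → 0 H
  atom 3: C, bond orders sum to 4 (valence 4) → 0 H
  atom 4: C, bond orders sum to 4 (valence 4) → 0 H
  atom 5: C, bond orders sum to 2 (valence 4) → 2 H
  atom 6: C, bond orders sum to 2 (valence 4) → 2 H
  atom 7: Cl (halogen, monovalent) → 0 H
  atom 8: C, bond orders sum to 3 (valence 4) → 1 H
  atom 9: C, bond orders sum to 3 (valence 4) → 1 H
  atom 10: C, bond orders sum to 3 (valence 4) → 1 H
  atom 11: C, bond orders sum to 4 (valence 4) → 0 H
  atom 12: S, bond orders sum to 1 (valence 2) → 1 H
Totals → C:9, H:11, Cl:1, O:1, S:1.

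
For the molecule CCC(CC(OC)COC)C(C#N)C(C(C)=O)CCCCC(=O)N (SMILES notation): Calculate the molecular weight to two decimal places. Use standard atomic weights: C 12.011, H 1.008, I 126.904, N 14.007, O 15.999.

First, the molecular formula is C18H32N2O4 (counting implicit H from valence).
  C: 18 × 12.011 = 216.198
  H: 32 × 1.008 = 32.256
  N: 2 × 14.007 = 28.014
  O: 4 × 15.999 = 63.996
Sum: 18×12.011 + 32×1.008 + 2×14.007 + 4×15.999 = 340.464 → 340.46 g/mol.

340.46 g/mol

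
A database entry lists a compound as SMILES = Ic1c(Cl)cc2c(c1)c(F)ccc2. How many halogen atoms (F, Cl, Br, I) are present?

3

Halogen atoms appear at heavy-atom positions 1, 4, 10 (1×Cl, 1×F, 1×I).
Halogen count: 3.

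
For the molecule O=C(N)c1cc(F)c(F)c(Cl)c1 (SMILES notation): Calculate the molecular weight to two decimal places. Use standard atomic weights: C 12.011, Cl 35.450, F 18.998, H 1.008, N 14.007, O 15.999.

First, the molecular formula is C7H4ClF2NO (counting implicit H from valence).
  C: 7 × 12.011 = 84.077
  Cl: 1 × 35.450 = 35.450
  F: 2 × 18.998 = 37.996
  H: 4 × 1.008 = 4.032
  N: 1 × 14.007 = 14.007
  O: 1 × 15.999 = 15.999
Sum: 7×12.011 + 1×35.450 + 2×18.998 + 4×1.008 + 1×14.007 + 1×15.999 = 191.561 → 191.56 g/mol.

191.56 g/mol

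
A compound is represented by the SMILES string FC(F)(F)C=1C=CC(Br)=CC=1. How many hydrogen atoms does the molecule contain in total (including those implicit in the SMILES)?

4

Walk through each heavy atom and fill implicit hydrogens from standard valence (C 4, N 3, O 2, S 2, halogen 1):
  atom 1: F (halogen, monovalent) → 0 H
  atom 2: C, bond orders sum to 4 (valence 4) → 0 H
  atom 3: F (halogen, monovalent) → 0 H
  atom 4: F (halogen, monovalent) → 0 H
  atom 5: C, bond orders sum to 4 (valence 4) → 0 H
  atom 6: C, bond orders sum to 3 (valence 4) → 1 H
  atom 7: C, bond orders sum to 3 (valence 4) → 1 H
  atom 8: C, bond orders sum to 4 (valence 4) → 0 H
  atom 9: Br (halogen, monovalent) → 0 H
  atom 10: C, bond orders sum to 3 (valence 4) → 1 H
  atom 11: C, bond orders sum to 3 (valence 4) → 1 H
Total hydrogens: 4.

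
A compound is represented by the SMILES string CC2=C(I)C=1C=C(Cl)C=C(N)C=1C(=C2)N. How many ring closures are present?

2

In SMILES, each pair of matching ring-closure digits denotes one ring-closing bond; the number of such bonds equals the number of independent rings.
Ring-closure bonds here: 2.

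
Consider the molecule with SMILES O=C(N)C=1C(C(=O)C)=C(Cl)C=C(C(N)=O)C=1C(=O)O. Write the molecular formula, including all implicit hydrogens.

Walk through each heavy atom and fill implicit hydrogens from standard valence (C 4, N 3, O 2, S 2, halogen 1):
  atom 1: O, bond orders sum to 2 (valence 2) → 0 H
  atom 2: C, bond orders sum to 4 (valence 4) → 0 H
  atom 3: N, bond orders sum to 1 (valence 3) → 2 H
  atom 4: C, bond orders sum to 4 (valence 4) → 0 H
  atom 5: C, bond orders sum to 4 (valence 4) → 0 H
  atom 6: C, bond orders sum to 4 (valence 4) → 0 H
  atom 7: O, bond orders sum to 2 (valence 2) → 0 H
  atom 8: C, bond orders sum to 1 (valence 4) → 3 H
  atom 9: C, bond orders sum to 4 (valence 4) → 0 H
  atom 10: Cl (halogen, monovalent) → 0 H
  atom 11: C, bond orders sum to 3 (valence 4) → 1 H
  atom 12: C, bond orders sum to 4 (valence 4) → 0 H
  atom 13: C, bond orders sum to 4 (valence 4) → 0 H
  atom 14: N, bond orders sum to 1 (valence 3) → 2 H
  atom 15: O, bond orders sum to 2 (valence 2) → 0 H
  atom 16: C, bond orders sum to 4 (valence 4) → 0 H
  atom 17: C, bond orders sum to 4 (valence 4) → 0 H
  atom 18: O, bond orders sum to 2 (valence 2) → 0 H
  atom 19: O, bond orders sum to 1 (valence 2) → 1 H
Totals → C:11, H:9, Cl:1, N:2, O:5.
In Hill order: C11H9ClN2O5.

C11H9ClN2O5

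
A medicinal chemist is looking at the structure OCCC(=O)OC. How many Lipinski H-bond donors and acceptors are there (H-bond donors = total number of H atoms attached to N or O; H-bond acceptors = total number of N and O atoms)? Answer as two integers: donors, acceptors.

1, 3

Donors: find every N or O and count the H atoms it carries.
  atom 1 (O): bond orders sum to 1 → 1 H
  atom 5 (O): bond orders sum to 2 → 0 H
  atom 6 (O): bond orders sum to 2 → 0 H
Lipinski HBD = 1.
Acceptors: N atoms = 0, O atoms = 3 → HBA = 3.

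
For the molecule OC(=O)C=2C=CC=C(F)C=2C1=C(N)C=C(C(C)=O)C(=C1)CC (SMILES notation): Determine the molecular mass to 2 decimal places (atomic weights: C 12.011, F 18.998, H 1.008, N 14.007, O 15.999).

First, the molecular formula is C17H16FNO3 (counting implicit H from valence).
  C: 17 × 12.011 = 204.187
  F: 1 × 18.998 = 18.998
  H: 16 × 1.008 = 16.128
  N: 1 × 14.007 = 14.007
  O: 3 × 15.999 = 47.997
Sum: 17×12.011 + 1×18.998 + 16×1.008 + 1×14.007 + 3×15.999 = 301.317 → 301.32 g/mol.

301.32 g/mol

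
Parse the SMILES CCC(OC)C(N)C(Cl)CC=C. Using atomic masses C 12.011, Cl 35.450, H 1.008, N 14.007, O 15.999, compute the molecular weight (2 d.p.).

191.70 g/mol

First, the molecular formula is C9H18ClNO (counting implicit H from valence).
  C: 9 × 12.011 = 108.099
  Cl: 1 × 35.450 = 35.450
  H: 18 × 1.008 = 18.144
  N: 1 × 14.007 = 14.007
  O: 1 × 15.999 = 15.999
Sum: 9×12.011 + 1×35.450 + 18×1.008 + 1×14.007 + 1×15.999 = 191.699 → 191.70 g/mol.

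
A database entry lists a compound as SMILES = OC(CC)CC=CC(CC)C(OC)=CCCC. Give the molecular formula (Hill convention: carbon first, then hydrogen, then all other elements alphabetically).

Walk through each heavy atom and fill implicit hydrogens from standard valence (C 4, N 3, O 2, S 2, halogen 1):
  atom 1: O, bond orders sum to 1 (valence 2) → 1 H
  atom 2: C, bond orders sum to 3 (valence 4) → 1 H
  atom 3: C, bond orders sum to 2 (valence 4) → 2 H
  atom 4: C, bond orders sum to 1 (valence 4) → 3 H
  atom 5: C, bond orders sum to 2 (valence 4) → 2 H
  atom 6: C, bond orders sum to 3 (valence 4) → 1 H
  atom 7: C, bond orders sum to 3 (valence 4) → 1 H
  atom 8: C, bond orders sum to 3 (valence 4) → 1 H
  atom 9: C, bond orders sum to 2 (valence 4) → 2 H
  atom 10: C, bond orders sum to 1 (valence 4) → 3 H
  atom 11: C, bond orders sum to 4 (valence 4) → 0 H
  atom 12: O, bond orders sum to 2 (valence 2) → 0 H
  atom 13: C, bond orders sum to 1 (valence 4) → 3 H
  atom 14: C, bond orders sum to 3 (valence 4) → 1 H
  atom 15: C, bond orders sum to 2 (valence 4) → 2 H
  atom 16: C, bond orders sum to 2 (valence 4) → 2 H
  atom 17: C, bond orders sum to 1 (valence 4) → 3 H
Totals → C:15, H:28, O:2.
In Hill order: C15H28O2.

C15H28O2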